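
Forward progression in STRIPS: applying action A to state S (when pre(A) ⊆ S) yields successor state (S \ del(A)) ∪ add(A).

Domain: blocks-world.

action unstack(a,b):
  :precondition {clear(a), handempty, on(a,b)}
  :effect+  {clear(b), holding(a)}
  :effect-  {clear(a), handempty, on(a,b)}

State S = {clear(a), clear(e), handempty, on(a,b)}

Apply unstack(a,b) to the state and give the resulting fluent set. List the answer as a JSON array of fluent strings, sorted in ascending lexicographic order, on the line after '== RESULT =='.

Compute (S \ del) ∪ add:
  pre ⊆ S: {clear(a), handempty, on(a,b)} ⊆ S  — applicable
  S \ del = {clear(e)}
  ∪ add   = {clear(b), clear(e), holding(a)}

== RESULT ==
["clear(b)", "clear(e)", "holding(a)"]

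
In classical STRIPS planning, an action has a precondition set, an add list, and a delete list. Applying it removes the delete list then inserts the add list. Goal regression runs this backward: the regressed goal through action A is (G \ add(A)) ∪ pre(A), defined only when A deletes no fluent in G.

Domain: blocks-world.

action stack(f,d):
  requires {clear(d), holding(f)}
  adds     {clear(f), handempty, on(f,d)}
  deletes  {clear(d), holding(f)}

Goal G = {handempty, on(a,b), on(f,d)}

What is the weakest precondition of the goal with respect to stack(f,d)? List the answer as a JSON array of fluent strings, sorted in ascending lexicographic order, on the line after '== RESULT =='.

Compute (G \ add) ∪ pre:
  G ∩ del = {}  (empty — regression defined)
  G \ add = {handempty, on(a,b), on(f,d)} \ {clear(f), handempty, on(f,d)} = {on(a,b)}
  ∪ pre   = {on(a,b)} ∪ {clear(d), holding(f)}
          = {clear(d), holding(f), on(a,b)}

== RESULT ==
["clear(d)", "holding(f)", "on(a,b)"]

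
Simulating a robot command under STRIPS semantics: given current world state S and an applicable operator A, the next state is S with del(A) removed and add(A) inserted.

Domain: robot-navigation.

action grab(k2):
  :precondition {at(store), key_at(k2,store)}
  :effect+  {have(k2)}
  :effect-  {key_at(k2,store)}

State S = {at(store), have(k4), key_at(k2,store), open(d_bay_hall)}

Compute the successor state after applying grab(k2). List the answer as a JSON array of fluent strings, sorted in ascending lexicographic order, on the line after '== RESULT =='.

Progress:
  pre ⊆ S: {at(store), key_at(k2,store)} ⊆ S  — applicable
  S \ del = {at(store), have(k4), open(d_bay_hall)}
  ∪ add   = {at(store), have(k2), have(k4), open(d_bay_hall)}

== RESULT ==
["at(store)", "have(k2)", "have(k4)", "open(d_bay_hall)"]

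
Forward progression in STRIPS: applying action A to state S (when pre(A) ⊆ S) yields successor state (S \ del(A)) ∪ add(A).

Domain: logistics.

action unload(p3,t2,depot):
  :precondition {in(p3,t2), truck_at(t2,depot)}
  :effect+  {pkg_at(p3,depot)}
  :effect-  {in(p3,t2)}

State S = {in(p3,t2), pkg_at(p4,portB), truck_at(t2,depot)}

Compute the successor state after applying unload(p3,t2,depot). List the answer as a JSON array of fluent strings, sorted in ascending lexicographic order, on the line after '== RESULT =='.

Compute (S \ del) ∪ add:
  pre ⊆ S: {in(p3,t2), truck_at(t2,depot)} ⊆ S  — applicable
  S \ del = {pkg_at(p4,portB), truck_at(t2,depot)}
  ∪ add   = {pkg_at(p3,depot), pkg_at(p4,portB), truck_at(t2,depot)}

== RESULT ==
["pkg_at(p3,depot)", "pkg_at(p4,portB)", "truck_at(t2,depot)"]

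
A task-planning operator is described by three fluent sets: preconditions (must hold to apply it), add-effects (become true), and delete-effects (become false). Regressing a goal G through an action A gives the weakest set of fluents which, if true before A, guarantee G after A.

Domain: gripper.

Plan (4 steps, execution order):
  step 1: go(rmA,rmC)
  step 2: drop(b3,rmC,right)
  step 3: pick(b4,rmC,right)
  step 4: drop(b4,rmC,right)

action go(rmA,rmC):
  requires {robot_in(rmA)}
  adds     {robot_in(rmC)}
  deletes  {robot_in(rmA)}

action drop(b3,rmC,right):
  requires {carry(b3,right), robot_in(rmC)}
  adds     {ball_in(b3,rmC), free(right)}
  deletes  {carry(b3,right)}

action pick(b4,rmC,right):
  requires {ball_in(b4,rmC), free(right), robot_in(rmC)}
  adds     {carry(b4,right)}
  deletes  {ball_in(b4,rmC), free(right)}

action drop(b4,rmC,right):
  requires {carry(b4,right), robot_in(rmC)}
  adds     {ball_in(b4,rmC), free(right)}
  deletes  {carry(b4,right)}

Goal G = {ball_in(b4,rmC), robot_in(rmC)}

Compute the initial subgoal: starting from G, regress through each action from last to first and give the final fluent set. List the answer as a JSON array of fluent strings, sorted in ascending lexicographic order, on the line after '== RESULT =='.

Regress step by step:
  through step 4 (drop(b4,rmC,right)): drop {ball_in(b4,rmC)}, keep {robot_in(rmC)}, require {carry(b4,right), robot_in(rmC)}
    → {carry(b4,right), robot_in(rmC)}
  through step 3 (pick(b4,rmC,right)): drop {carry(b4,right)}, keep {robot_in(rmC)}, require {ball_in(b4,rmC), free(right), robot_in(rmC)}
    → {ball_in(b4,rmC), free(right), robot_in(rmC)}
  through step 2 (drop(b3,rmC,right)): drop {free(right)}, keep {ball_in(b4,rmC), robot_in(rmC)}, require {carry(b3,right), robot_in(rmC)}
    → {ball_in(b4,rmC), carry(b3,right), robot_in(rmC)}
  through step 1 (go(rmA,rmC)): drop {robot_in(rmC)}, keep {ball_in(b4,rmC), carry(b3,right)}, require {robot_in(rmA)}
    → {ball_in(b4,rmC), carry(b3,right), robot_in(rmA)}

== RESULT ==
["ball_in(b4,rmC)", "carry(b3,right)", "robot_in(rmA)"]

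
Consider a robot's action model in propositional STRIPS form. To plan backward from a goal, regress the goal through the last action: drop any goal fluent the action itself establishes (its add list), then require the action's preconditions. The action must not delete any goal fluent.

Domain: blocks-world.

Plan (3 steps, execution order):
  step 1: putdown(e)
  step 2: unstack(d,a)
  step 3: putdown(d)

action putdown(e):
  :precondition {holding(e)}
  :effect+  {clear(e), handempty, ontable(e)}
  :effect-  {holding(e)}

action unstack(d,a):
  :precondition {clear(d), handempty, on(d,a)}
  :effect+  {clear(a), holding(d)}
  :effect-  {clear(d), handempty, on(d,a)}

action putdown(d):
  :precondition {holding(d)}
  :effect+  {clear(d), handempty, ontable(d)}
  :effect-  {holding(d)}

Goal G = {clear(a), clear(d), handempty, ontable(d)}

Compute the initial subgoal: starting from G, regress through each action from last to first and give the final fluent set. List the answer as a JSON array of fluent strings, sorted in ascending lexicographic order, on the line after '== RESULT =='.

Work backward from the goal:
  through step 3 (putdown(d)): drop {clear(d), handempty, ontable(d)}, keep {clear(a)}, require {holding(d)}
    → {clear(a), holding(d)}
  through step 2 (unstack(d,a)): drop {clear(a), holding(d)}, keep {}, require {clear(d), handempty, on(d,a)}
    → {clear(d), handempty, on(d,a)}
  through step 1 (putdown(e)): drop {handempty}, keep {clear(d), on(d,a)}, require {holding(e)}
    → {clear(d), holding(e), on(d,a)}

== RESULT ==
["clear(d)", "holding(e)", "on(d,a)"]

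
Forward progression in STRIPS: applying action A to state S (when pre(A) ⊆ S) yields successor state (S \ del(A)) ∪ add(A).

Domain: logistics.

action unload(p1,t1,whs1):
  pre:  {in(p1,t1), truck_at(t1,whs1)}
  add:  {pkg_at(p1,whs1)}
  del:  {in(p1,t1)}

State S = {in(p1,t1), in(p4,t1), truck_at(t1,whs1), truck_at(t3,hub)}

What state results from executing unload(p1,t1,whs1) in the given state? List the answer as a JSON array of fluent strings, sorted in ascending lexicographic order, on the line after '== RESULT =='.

Progress:
  pre ⊆ S: {in(p1,t1), truck_at(t1,whs1)} ⊆ S  — applicable
  S \ del = {in(p4,t1), truck_at(t1,whs1), truck_at(t3,hub)}
  ∪ add   = {in(p4,t1), pkg_at(p1,whs1), truck_at(t1,whs1), truck_at(t3,hub)}

== RESULT ==
["in(p4,t1)", "pkg_at(p1,whs1)", "truck_at(t1,whs1)", "truck_at(t3,hub)"]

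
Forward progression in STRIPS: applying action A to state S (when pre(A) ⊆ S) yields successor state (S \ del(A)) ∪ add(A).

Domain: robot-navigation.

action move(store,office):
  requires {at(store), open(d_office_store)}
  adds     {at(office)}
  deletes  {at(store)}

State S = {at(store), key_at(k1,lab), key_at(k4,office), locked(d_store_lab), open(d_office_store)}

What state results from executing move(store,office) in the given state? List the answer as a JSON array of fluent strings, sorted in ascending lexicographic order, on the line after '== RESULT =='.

Progress:
  pre ⊆ S: {at(store), open(d_office_store)} ⊆ S  — applicable
  S \ del = {key_at(k1,lab), key_at(k4,office), locked(d_store_lab), open(d_office_store)}
  ∪ add   = {at(office), key_at(k1,lab), key_at(k4,office), locked(d_store_lab), open(d_office_store)}

== RESULT ==
["at(office)", "key_at(k1,lab)", "key_at(k4,office)", "locked(d_store_lab)", "open(d_office_store)"]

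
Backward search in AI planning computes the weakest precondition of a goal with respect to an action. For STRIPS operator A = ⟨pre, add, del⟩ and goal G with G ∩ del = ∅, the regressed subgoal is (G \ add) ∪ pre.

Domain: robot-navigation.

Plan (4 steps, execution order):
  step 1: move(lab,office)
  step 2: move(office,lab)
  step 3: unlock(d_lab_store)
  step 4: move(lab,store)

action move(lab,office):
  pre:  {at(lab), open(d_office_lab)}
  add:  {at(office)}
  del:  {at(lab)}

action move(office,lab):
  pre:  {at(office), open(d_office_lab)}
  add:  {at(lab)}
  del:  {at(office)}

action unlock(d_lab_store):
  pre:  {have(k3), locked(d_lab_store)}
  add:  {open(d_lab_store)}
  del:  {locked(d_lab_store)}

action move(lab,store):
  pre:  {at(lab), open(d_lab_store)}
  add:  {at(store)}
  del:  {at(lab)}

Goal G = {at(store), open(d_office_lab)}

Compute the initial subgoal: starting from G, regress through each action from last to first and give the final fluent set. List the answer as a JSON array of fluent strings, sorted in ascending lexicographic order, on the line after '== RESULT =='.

Regress step by step:
  through step 4 (move(lab,store)): drop {at(store)}, keep {open(d_office_lab)}, require {at(lab), open(d_lab_store)}
    → {at(lab), open(d_lab_store), open(d_office_lab)}
  through step 3 (unlock(d_lab_store)): drop {open(d_lab_store)}, keep {at(lab), open(d_office_lab)}, require {have(k3), locked(d_lab_store)}
    → {at(lab), have(k3), locked(d_lab_store), open(d_office_lab)}
  through step 2 (move(office,lab)): drop {at(lab)}, keep {have(k3), locked(d_lab_store), open(d_office_lab)}, require {at(office), open(d_office_lab)}
    → {at(office), have(k3), locked(d_lab_store), open(d_office_lab)}
  through step 1 (move(lab,office)): drop {at(office)}, keep {have(k3), locked(d_lab_store), open(d_office_lab)}, require {at(lab), open(d_office_lab)}
    → {at(lab), have(k3), locked(d_lab_store), open(d_office_lab)}

== RESULT ==
["at(lab)", "have(k3)", "locked(d_lab_store)", "open(d_office_lab)"]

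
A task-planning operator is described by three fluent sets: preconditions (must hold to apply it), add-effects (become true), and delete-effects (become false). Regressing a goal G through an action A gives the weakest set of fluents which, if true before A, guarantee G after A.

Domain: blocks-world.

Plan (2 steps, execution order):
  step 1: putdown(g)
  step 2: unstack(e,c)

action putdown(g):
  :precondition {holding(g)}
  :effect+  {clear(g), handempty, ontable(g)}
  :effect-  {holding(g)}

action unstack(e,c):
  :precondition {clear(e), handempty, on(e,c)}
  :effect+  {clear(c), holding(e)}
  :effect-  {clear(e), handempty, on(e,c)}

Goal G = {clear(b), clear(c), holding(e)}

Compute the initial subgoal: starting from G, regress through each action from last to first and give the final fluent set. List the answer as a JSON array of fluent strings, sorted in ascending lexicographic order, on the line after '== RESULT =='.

Work backward from the goal:
  through step 2 (unstack(e,c)): drop {clear(c), holding(e)}, keep {clear(b)}, require {clear(e), handempty, on(e,c)}
    → {clear(b), clear(e), handempty, on(e,c)}
  through step 1 (putdown(g)): drop {handempty}, keep {clear(b), clear(e), on(e,c)}, require {holding(g)}
    → {clear(b), clear(e), holding(g), on(e,c)}

== RESULT ==
["clear(b)", "clear(e)", "holding(g)", "on(e,c)"]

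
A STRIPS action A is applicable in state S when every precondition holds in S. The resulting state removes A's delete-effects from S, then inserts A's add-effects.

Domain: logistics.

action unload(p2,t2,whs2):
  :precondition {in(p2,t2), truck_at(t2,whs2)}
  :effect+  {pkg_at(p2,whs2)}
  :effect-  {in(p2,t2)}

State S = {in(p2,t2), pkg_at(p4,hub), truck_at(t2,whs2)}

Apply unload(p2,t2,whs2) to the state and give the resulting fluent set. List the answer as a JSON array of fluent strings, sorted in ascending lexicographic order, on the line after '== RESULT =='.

Progress:
  pre ⊆ S: {in(p2,t2), truck_at(t2,whs2)} ⊆ S  — applicable
  S \ del = {pkg_at(p4,hub), truck_at(t2,whs2)}
  ∪ add   = {pkg_at(p2,whs2), pkg_at(p4,hub), truck_at(t2,whs2)}

== RESULT ==
["pkg_at(p2,whs2)", "pkg_at(p4,hub)", "truck_at(t2,whs2)"]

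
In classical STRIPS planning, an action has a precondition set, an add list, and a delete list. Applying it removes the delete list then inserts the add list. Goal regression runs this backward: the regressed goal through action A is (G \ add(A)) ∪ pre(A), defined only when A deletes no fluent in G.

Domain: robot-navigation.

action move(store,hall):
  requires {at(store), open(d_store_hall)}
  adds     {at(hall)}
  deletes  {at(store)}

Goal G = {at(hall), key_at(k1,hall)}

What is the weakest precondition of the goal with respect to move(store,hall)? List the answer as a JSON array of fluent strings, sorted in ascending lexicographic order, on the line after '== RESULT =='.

Compute (G \ add) ∪ pre:
  G ∩ del = {}  (empty — regression defined)
  G \ add = {at(hall), key_at(k1,hall)} \ {at(hall)} = {key_at(k1,hall)}
  ∪ pre   = {key_at(k1,hall)} ∪ {at(store), open(d_store_hall)}
          = {at(store), key_at(k1,hall), open(d_store_hall)}

== RESULT ==
["at(store)", "key_at(k1,hall)", "open(d_store_hall)"]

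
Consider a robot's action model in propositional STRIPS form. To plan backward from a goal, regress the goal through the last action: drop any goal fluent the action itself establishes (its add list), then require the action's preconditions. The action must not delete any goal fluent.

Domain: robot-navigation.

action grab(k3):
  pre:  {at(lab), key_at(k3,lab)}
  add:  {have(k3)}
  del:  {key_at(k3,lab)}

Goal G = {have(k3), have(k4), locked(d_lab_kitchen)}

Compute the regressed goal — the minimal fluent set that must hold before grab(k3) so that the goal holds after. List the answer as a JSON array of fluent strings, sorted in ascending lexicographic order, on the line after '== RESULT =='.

Compute (G \ add) ∪ pre:
  G ∩ del = {}  (empty — regression defined)
  G \ add = {have(k3), have(k4), locked(d_lab_kitchen)} \ {have(k3)} = {have(k4), locked(d_lab_kitchen)}
  ∪ pre   = {have(k4), locked(d_lab_kitchen)} ∪ {at(lab), key_at(k3,lab)}
          = {at(lab), have(k4), key_at(k3,lab), locked(d_lab_kitchen)}

== RESULT ==
["at(lab)", "have(k4)", "key_at(k3,lab)", "locked(d_lab_kitchen)"]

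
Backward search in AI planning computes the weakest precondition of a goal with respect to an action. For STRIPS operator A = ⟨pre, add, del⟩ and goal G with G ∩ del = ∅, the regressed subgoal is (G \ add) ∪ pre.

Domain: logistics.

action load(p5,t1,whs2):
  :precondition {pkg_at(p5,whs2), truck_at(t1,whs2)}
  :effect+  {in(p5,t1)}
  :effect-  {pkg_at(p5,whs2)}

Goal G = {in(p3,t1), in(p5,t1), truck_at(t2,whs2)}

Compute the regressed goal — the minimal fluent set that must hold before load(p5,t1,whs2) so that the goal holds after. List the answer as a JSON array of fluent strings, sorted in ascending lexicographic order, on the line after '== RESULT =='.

Compute (G \ add) ∪ pre:
  G ∩ del = {}  (empty — regression defined)
  G \ add = {in(p3,t1), in(p5,t1), truck_at(t2,whs2)} \ {in(p5,t1)} = {in(p3,t1), truck_at(t2,whs2)}
  ∪ pre   = {in(p3,t1), truck_at(t2,whs2)} ∪ {pkg_at(p5,whs2), truck_at(t1,whs2)}
          = {in(p3,t1), pkg_at(p5,whs2), truck_at(t1,whs2), truck_at(t2,whs2)}

== RESULT ==
["in(p3,t1)", "pkg_at(p5,whs2)", "truck_at(t1,whs2)", "truck_at(t2,whs2)"]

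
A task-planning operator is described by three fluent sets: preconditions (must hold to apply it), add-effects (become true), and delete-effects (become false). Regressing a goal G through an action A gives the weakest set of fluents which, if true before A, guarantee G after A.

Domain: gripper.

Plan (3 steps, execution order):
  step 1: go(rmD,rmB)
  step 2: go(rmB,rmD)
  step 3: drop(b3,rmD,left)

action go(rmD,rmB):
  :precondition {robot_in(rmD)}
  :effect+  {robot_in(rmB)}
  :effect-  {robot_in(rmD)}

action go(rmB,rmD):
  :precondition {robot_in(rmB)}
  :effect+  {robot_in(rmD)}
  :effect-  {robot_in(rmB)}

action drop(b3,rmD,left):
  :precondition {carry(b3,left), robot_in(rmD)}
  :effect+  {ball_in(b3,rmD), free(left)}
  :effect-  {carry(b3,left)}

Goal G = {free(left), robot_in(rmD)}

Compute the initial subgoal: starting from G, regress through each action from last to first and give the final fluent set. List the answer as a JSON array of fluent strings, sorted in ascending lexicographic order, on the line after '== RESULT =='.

Regress step by step:
  through step 3 (drop(b3,rmD,left)): drop {free(left)}, keep {robot_in(rmD)}, require {carry(b3,left), robot_in(rmD)}
    → {carry(b3,left), robot_in(rmD)}
  through step 2 (go(rmB,rmD)): drop {robot_in(rmD)}, keep {carry(b3,left)}, require {robot_in(rmB)}
    → {carry(b3,left), robot_in(rmB)}
  through step 1 (go(rmD,rmB)): drop {robot_in(rmB)}, keep {carry(b3,left)}, require {robot_in(rmD)}
    → {carry(b3,left), robot_in(rmD)}

== RESULT ==
["carry(b3,left)", "robot_in(rmD)"]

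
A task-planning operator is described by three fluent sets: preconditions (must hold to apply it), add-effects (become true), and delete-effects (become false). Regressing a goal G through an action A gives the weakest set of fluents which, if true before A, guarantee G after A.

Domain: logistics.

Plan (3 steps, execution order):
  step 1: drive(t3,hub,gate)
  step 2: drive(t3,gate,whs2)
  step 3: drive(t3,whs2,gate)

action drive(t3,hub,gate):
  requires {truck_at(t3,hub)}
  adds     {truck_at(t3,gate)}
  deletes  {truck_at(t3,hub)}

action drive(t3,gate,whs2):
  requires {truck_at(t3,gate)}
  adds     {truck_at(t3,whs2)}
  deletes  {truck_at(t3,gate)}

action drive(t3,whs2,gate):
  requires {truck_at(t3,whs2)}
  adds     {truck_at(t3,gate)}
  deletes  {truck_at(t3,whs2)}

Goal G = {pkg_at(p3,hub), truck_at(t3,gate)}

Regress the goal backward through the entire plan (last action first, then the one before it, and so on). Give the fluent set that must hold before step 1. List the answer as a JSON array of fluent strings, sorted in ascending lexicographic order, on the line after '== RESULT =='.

Regress step by step:
  through step 3 (drive(t3,whs2,gate)): drop {truck_at(t3,gate)}, keep {pkg_at(p3,hub)}, require {truck_at(t3,whs2)}
    → {pkg_at(p3,hub), truck_at(t3,whs2)}
  through step 2 (drive(t3,gate,whs2)): drop {truck_at(t3,whs2)}, keep {pkg_at(p3,hub)}, require {truck_at(t3,gate)}
    → {pkg_at(p3,hub), truck_at(t3,gate)}
  through step 1 (drive(t3,hub,gate)): drop {truck_at(t3,gate)}, keep {pkg_at(p3,hub)}, require {truck_at(t3,hub)}
    → {pkg_at(p3,hub), truck_at(t3,hub)}

== RESULT ==
["pkg_at(p3,hub)", "truck_at(t3,hub)"]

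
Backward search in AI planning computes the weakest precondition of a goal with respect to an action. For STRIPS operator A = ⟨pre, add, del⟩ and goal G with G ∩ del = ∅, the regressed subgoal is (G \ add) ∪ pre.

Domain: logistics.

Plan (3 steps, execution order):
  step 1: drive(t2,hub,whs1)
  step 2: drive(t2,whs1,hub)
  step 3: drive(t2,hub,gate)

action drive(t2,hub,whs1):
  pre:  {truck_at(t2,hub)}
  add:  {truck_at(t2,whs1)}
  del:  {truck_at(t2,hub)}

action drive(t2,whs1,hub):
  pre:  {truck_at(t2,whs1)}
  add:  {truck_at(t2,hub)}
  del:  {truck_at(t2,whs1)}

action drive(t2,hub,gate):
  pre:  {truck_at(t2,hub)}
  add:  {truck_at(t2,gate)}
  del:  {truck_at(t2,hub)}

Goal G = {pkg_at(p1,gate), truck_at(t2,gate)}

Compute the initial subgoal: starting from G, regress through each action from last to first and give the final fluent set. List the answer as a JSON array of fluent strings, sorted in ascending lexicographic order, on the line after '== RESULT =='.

Regress step by step:
  through step 3 (drive(t2,hub,gate)): drop {truck_at(t2,gate)}, keep {pkg_at(p1,gate)}, require {truck_at(t2,hub)}
    → {pkg_at(p1,gate), truck_at(t2,hub)}
  through step 2 (drive(t2,whs1,hub)): drop {truck_at(t2,hub)}, keep {pkg_at(p1,gate)}, require {truck_at(t2,whs1)}
    → {pkg_at(p1,gate), truck_at(t2,whs1)}
  through step 1 (drive(t2,hub,whs1)): drop {truck_at(t2,whs1)}, keep {pkg_at(p1,gate)}, require {truck_at(t2,hub)}
    → {pkg_at(p1,gate), truck_at(t2,hub)}

== RESULT ==
["pkg_at(p1,gate)", "truck_at(t2,hub)"]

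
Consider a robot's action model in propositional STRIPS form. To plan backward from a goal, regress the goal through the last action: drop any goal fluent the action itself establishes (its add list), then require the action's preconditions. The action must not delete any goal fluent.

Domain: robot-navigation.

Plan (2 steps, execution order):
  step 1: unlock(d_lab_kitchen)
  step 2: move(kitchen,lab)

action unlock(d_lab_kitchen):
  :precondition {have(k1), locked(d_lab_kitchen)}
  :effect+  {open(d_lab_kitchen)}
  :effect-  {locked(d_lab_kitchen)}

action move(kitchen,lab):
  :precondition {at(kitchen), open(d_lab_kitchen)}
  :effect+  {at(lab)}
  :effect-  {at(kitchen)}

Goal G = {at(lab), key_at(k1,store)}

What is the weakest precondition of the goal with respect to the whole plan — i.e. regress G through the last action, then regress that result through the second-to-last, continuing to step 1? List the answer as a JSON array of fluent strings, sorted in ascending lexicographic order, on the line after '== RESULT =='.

Work backward from the goal:
  through step 2 (move(kitchen,lab)): drop {at(lab)}, keep {key_at(k1,store)}, require {at(kitchen), open(d_lab_kitchen)}
    → {at(kitchen), key_at(k1,store), open(d_lab_kitchen)}
  through step 1 (unlock(d_lab_kitchen)): drop {open(d_lab_kitchen)}, keep {at(kitchen), key_at(k1,store)}, require {have(k1), locked(d_lab_kitchen)}
    → {at(kitchen), have(k1), key_at(k1,store), locked(d_lab_kitchen)}

== RESULT ==
["at(kitchen)", "have(k1)", "key_at(k1,store)", "locked(d_lab_kitchen)"]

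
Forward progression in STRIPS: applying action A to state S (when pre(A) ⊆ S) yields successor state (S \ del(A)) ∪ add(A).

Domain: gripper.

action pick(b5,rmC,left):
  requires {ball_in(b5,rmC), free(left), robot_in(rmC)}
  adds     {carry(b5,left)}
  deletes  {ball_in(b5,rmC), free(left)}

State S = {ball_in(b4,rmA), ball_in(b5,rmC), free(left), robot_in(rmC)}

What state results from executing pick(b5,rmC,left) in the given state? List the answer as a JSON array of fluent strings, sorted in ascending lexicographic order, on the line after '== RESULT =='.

Progress:
  pre ⊆ S: {ball_in(b5,rmC), free(left), robot_in(rmC)} ⊆ S  — applicable
  S \ del = {ball_in(b4,rmA), robot_in(rmC)}
  ∪ add   = {ball_in(b4,rmA), carry(b5,left), robot_in(rmC)}

== RESULT ==
["ball_in(b4,rmA)", "carry(b5,left)", "robot_in(rmC)"]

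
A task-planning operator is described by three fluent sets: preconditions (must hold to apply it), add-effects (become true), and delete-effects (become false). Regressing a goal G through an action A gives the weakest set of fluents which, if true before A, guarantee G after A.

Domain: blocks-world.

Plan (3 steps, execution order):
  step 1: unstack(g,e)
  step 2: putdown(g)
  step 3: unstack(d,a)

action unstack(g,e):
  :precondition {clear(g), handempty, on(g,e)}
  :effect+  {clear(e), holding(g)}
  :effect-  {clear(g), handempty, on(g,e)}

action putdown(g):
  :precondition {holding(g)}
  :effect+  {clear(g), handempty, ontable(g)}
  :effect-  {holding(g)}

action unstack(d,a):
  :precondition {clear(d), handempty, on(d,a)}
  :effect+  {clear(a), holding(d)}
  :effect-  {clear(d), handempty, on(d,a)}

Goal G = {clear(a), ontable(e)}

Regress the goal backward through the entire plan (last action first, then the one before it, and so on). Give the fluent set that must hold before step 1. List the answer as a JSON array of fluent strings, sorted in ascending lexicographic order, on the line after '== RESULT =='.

Regress step by step:
  through step 3 (unstack(d,a)): drop {clear(a)}, keep {ontable(e)}, require {clear(d), handempty, on(d,a)}
    → {clear(d), handempty, on(d,a), ontable(e)}
  through step 2 (putdown(g)): drop {handempty}, keep {clear(d), on(d,a), ontable(e)}, require {holding(g)}
    → {clear(d), holding(g), on(d,a), ontable(e)}
  through step 1 (unstack(g,e)): drop {holding(g)}, keep {clear(d), on(d,a), ontable(e)}, require {clear(g), handempty, on(g,e)}
    → {clear(d), clear(g), handempty, on(d,a), on(g,e), ontable(e)}

== RESULT ==
["clear(d)", "clear(g)", "handempty", "on(d,a)", "on(g,e)", "ontable(e)"]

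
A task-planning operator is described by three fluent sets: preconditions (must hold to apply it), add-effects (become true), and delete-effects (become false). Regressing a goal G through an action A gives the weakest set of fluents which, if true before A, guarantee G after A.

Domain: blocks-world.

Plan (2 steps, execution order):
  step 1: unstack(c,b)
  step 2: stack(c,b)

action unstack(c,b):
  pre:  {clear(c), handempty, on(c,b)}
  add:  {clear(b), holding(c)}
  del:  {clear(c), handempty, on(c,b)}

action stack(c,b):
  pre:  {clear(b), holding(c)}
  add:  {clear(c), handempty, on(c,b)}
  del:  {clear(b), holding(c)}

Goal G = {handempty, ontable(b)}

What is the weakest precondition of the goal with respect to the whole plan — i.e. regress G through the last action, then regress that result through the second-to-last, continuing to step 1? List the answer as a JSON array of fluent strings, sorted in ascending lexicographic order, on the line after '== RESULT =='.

Regress step by step:
  through step 2 (stack(c,b)): drop {handempty}, keep {ontable(b)}, require {clear(b), holding(c)}
    → {clear(b), holding(c), ontable(b)}
  through step 1 (unstack(c,b)): drop {clear(b), holding(c)}, keep {ontable(b)}, require {clear(c), handempty, on(c,b)}
    → {clear(c), handempty, on(c,b), ontable(b)}

== RESULT ==
["clear(c)", "handempty", "on(c,b)", "ontable(b)"]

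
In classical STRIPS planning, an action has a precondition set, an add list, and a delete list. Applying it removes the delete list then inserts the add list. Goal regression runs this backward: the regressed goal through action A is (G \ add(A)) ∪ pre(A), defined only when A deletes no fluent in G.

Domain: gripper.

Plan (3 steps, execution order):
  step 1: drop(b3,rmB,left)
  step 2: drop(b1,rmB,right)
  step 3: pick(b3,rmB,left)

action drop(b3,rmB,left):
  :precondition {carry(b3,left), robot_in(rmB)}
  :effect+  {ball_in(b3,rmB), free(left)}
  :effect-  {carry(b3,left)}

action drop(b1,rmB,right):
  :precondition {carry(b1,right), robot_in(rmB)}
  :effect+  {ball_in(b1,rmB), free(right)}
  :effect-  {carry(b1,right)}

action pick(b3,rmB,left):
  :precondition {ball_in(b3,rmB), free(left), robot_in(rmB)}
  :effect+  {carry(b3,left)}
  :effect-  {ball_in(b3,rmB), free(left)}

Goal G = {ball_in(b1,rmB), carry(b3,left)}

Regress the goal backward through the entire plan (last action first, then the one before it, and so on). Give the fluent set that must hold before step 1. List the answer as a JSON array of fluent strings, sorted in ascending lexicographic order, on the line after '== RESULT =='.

Work backward from the goal:
  through step 3 (pick(b3,rmB,left)): drop {carry(b3,left)}, keep {ball_in(b1,rmB)}, require {ball_in(b3,rmB), free(left), robot_in(rmB)}
    → {ball_in(b1,rmB), ball_in(b3,rmB), free(left), robot_in(rmB)}
  through step 2 (drop(b1,rmB,right)): drop {ball_in(b1,rmB)}, keep {ball_in(b3,rmB), free(left), robot_in(rmB)}, require {carry(b1,right), robot_in(rmB)}
    → {ball_in(b3,rmB), carry(b1,right), free(left), robot_in(rmB)}
  through step 1 (drop(b3,rmB,left)): drop {ball_in(b3,rmB), free(left)}, keep {carry(b1,right), robot_in(rmB)}, require {carry(b3,left), robot_in(rmB)}
    → {carry(b1,right), carry(b3,left), robot_in(rmB)}

== RESULT ==
["carry(b1,right)", "carry(b3,left)", "robot_in(rmB)"]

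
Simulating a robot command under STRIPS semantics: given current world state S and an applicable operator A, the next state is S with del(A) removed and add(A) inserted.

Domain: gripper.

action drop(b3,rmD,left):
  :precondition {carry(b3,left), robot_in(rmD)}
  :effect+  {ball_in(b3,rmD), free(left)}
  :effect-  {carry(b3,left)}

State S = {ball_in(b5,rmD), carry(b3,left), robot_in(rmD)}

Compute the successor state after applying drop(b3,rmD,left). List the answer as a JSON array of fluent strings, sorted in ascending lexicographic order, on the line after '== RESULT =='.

Compute (S \ del) ∪ add:
  pre ⊆ S: {carry(b3,left), robot_in(rmD)} ⊆ S  — applicable
  S \ del = {ball_in(b5,rmD), robot_in(rmD)}
  ∪ add   = {ball_in(b3,rmD), ball_in(b5,rmD), free(left), robot_in(rmD)}

== RESULT ==
["ball_in(b3,rmD)", "ball_in(b5,rmD)", "free(left)", "robot_in(rmD)"]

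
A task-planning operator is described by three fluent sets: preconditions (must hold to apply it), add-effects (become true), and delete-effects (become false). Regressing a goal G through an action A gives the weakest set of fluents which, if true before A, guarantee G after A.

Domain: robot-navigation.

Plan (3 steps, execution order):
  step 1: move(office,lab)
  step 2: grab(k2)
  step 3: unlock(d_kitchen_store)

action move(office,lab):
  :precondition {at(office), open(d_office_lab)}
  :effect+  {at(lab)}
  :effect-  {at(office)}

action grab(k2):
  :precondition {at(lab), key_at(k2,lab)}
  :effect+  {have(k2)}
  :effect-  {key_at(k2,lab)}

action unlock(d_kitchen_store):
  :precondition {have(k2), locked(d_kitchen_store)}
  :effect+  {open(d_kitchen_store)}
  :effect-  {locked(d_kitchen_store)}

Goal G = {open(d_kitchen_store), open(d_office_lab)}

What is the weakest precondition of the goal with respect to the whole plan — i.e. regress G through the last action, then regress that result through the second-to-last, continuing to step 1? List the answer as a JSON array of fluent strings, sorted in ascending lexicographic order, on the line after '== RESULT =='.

Work backward from the goal:
  through step 3 (unlock(d_kitchen_store)): drop {open(d_kitchen_store)}, keep {open(d_office_lab)}, require {have(k2), locked(d_kitchen_store)}
    → {have(k2), locked(d_kitchen_store), open(d_office_lab)}
  through step 2 (grab(k2)): drop {have(k2)}, keep {locked(d_kitchen_store), open(d_office_lab)}, require {at(lab), key_at(k2,lab)}
    → {at(lab), key_at(k2,lab), locked(d_kitchen_store), open(d_office_lab)}
  through step 1 (move(office,lab)): drop {at(lab)}, keep {key_at(k2,lab), locked(d_kitchen_store), open(d_office_lab)}, require {at(office), open(d_office_lab)}
    → {at(office), key_at(k2,lab), locked(d_kitchen_store), open(d_office_lab)}

== RESULT ==
["at(office)", "key_at(k2,lab)", "locked(d_kitchen_store)", "open(d_office_lab)"]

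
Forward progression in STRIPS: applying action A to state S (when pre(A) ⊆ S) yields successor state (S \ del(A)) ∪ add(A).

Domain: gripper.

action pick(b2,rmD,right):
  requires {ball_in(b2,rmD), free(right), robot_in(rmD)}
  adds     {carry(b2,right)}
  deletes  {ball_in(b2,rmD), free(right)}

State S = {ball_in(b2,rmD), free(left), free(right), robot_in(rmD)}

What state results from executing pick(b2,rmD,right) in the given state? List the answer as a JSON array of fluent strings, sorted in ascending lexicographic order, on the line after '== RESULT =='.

Progress:
  pre ⊆ S: {ball_in(b2,rmD), free(right), robot_in(rmD)} ⊆ S  — applicable
  S \ del = {free(left), robot_in(rmD)}
  ∪ add   = {carry(b2,right), free(left), robot_in(rmD)}

== RESULT ==
["carry(b2,right)", "free(left)", "robot_in(rmD)"]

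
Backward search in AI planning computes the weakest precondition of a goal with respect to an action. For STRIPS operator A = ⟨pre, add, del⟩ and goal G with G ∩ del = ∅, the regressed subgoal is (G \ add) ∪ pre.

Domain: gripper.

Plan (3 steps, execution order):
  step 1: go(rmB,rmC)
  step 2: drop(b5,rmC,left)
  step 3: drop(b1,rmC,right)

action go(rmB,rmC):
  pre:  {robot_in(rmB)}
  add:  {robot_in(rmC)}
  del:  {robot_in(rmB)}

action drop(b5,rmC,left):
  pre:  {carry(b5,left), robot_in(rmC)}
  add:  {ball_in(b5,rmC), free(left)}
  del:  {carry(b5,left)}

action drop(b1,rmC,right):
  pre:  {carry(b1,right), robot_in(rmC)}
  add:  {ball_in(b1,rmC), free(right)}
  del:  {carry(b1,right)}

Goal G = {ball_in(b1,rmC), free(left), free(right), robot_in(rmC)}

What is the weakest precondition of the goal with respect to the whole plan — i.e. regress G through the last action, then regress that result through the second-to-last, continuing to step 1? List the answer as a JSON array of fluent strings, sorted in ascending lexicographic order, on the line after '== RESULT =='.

Work backward from the goal:
  through step 3 (drop(b1,rmC,right)): drop {ball_in(b1,rmC), free(right)}, keep {free(left), robot_in(rmC)}, require {carry(b1,right), robot_in(rmC)}
    → {carry(b1,right), free(left), robot_in(rmC)}
  through step 2 (drop(b5,rmC,left)): drop {free(left)}, keep {carry(b1,right), robot_in(rmC)}, require {carry(b5,left), robot_in(rmC)}
    → {carry(b1,right), carry(b5,left), robot_in(rmC)}
  through step 1 (go(rmB,rmC)): drop {robot_in(rmC)}, keep {carry(b1,right), carry(b5,left)}, require {robot_in(rmB)}
    → {carry(b1,right), carry(b5,left), robot_in(rmB)}

== RESULT ==
["carry(b1,right)", "carry(b5,left)", "robot_in(rmB)"]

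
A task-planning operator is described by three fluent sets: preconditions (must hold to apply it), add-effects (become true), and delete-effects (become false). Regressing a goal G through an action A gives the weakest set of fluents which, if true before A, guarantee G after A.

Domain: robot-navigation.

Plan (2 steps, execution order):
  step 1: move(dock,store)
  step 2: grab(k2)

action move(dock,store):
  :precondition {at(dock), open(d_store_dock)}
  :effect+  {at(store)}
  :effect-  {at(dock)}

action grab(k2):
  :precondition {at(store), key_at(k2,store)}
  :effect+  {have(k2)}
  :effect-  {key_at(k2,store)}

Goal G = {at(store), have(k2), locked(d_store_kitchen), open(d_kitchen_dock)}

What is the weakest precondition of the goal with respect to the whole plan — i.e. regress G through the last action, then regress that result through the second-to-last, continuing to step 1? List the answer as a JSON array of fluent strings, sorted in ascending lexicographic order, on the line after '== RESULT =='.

Work backward from the goal:
  through step 2 (grab(k2)): drop {have(k2)}, keep {at(store), locked(d_store_kitchen), open(d_kitchen_dock)}, require {at(store), key_at(k2,store)}
    → {at(store), key_at(k2,store), locked(d_store_kitchen), open(d_kitchen_dock)}
  through step 1 (move(dock,store)): drop {at(store)}, keep {key_at(k2,store), locked(d_store_kitchen), open(d_kitchen_dock)}, require {at(dock), open(d_store_dock)}
    → {at(dock), key_at(k2,store), locked(d_store_kitchen), open(d_kitchen_dock), open(d_store_dock)}

== RESULT ==
["at(dock)", "key_at(k2,store)", "locked(d_store_kitchen)", "open(d_kitchen_dock)", "open(d_store_dock)"]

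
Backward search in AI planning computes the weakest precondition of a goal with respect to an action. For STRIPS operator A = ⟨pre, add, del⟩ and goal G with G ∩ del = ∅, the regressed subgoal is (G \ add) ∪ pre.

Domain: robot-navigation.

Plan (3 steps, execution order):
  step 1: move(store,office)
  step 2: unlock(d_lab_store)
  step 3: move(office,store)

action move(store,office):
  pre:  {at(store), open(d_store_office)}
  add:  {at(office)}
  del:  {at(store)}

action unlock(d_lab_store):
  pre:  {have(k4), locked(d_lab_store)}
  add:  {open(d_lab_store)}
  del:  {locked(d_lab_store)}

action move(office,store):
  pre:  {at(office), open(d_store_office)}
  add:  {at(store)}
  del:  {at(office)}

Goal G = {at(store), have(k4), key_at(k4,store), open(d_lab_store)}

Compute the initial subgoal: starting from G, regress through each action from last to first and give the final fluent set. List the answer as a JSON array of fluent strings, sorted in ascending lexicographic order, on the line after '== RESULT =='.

Regress step by step:
  through step 3 (move(office,store)): drop {at(store)}, keep {have(k4), key_at(k4,store), open(d_lab_store)}, require {at(office), open(d_store_office)}
    → {at(office), have(k4), key_at(k4,store), open(d_lab_store), open(d_store_office)}
  through step 2 (unlock(d_lab_store)): drop {open(d_lab_store)}, keep {at(office), have(k4), key_at(k4,store), open(d_store_office)}, require {have(k4), locked(d_lab_store)}
    → {at(office), have(k4), key_at(k4,store), locked(d_lab_store), open(d_store_office)}
  through step 1 (move(store,office)): drop {at(office)}, keep {have(k4), key_at(k4,store), locked(d_lab_store), open(d_store_office)}, require {at(store), open(d_store_office)}
    → {at(store), have(k4), key_at(k4,store), locked(d_lab_store), open(d_store_office)}

== RESULT ==
["at(store)", "have(k4)", "key_at(k4,store)", "locked(d_lab_store)", "open(d_store_office)"]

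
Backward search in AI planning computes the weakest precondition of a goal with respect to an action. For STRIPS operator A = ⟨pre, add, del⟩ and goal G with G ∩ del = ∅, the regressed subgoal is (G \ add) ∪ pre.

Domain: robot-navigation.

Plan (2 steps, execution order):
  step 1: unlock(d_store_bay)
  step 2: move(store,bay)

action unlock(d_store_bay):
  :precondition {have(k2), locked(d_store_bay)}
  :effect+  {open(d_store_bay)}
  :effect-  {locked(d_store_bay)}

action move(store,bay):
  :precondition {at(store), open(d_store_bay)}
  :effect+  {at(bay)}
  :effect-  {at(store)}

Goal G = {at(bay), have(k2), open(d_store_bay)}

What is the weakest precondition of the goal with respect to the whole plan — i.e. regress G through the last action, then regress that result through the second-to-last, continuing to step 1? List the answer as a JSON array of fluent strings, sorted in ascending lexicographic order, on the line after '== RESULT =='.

Regress step by step:
  through step 2 (move(store,bay)): drop {at(bay)}, keep {have(k2), open(d_store_bay)}, require {at(store), open(d_store_bay)}
    → {at(store), have(k2), open(d_store_bay)}
  through step 1 (unlock(d_store_bay)): drop {open(d_store_bay)}, keep {at(store), have(k2)}, require {have(k2), locked(d_store_bay)}
    → {at(store), have(k2), locked(d_store_bay)}

== RESULT ==
["at(store)", "have(k2)", "locked(d_store_bay)"]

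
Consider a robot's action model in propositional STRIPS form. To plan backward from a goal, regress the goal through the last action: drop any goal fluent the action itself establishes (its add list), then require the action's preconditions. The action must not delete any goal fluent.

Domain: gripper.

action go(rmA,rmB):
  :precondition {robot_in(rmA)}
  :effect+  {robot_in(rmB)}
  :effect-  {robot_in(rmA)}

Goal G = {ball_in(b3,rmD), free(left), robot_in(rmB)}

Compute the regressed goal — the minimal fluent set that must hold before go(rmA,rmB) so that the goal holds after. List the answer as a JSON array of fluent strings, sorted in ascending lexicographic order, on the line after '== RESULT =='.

Regress:
  G ∩ del = {}  (empty — regression defined)
  G \ add = {ball_in(b3,rmD), free(left), robot_in(rmB)} \ {robot_in(rmB)} = {ball_in(b3,rmD), free(left)}
  ∪ pre   = {ball_in(b3,rmD), free(left)} ∪ {robot_in(rmA)}
          = {ball_in(b3,rmD), free(left), robot_in(rmA)}

== RESULT ==
["ball_in(b3,rmD)", "free(left)", "robot_in(rmA)"]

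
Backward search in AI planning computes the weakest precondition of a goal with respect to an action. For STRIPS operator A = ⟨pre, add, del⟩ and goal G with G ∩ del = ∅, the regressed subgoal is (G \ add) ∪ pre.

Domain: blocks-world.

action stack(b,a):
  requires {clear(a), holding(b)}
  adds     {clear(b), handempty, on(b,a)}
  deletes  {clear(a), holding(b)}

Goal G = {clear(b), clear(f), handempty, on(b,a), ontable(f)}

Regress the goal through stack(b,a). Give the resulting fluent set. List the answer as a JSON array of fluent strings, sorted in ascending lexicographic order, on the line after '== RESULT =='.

Compute (G \ add) ∪ pre:
  G ∩ del = {}  (empty — regression defined)
  G \ add = {clear(b), clear(f), handempty, on(b,a), ontable(f)} \ {clear(b), handempty, on(b,a)} = {clear(f), ontable(f)}
  ∪ pre   = {clear(f), ontable(f)} ∪ {clear(a), holding(b)}
          = {clear(a), clear(f), holding(b), ontable(f)}

== RESULT ==
["clear(a)", "clear(f)", "holding(b)", "ontable(f)"]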